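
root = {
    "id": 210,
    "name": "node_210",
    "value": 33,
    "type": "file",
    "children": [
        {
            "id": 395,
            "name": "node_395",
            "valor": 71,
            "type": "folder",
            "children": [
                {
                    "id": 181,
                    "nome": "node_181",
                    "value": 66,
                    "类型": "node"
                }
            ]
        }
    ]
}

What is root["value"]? 33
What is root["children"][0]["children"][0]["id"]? 181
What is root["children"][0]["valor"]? 71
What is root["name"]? "node_210"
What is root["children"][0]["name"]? "node_395"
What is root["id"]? 210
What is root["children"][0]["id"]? 395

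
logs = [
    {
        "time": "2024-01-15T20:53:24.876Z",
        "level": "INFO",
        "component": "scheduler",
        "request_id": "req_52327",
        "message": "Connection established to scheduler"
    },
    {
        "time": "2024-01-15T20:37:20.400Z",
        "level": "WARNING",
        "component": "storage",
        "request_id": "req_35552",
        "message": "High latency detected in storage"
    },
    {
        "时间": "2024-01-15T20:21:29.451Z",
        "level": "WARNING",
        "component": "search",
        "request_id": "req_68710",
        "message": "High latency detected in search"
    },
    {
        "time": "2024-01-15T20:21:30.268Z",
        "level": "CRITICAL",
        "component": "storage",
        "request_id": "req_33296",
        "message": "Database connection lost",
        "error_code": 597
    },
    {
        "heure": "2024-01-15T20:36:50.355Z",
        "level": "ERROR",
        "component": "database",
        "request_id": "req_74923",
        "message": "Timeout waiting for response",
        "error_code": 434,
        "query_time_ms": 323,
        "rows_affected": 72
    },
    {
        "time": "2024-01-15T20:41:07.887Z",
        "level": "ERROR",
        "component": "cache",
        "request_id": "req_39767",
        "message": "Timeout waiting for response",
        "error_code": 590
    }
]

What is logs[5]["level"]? "ERROR"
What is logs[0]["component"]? "scheduler"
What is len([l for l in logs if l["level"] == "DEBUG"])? 0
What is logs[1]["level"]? "WARNING"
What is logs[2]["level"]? "WARNING"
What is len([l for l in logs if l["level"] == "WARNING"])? 2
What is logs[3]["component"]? "storage"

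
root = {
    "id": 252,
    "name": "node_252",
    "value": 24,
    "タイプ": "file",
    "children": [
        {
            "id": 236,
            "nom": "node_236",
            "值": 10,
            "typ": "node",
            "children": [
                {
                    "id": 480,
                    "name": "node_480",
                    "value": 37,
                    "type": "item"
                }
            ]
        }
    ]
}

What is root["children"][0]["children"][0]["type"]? "item"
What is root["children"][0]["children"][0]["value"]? 37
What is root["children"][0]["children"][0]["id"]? 480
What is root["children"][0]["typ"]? "node"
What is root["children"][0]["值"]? 10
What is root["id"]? 252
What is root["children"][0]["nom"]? "node_236"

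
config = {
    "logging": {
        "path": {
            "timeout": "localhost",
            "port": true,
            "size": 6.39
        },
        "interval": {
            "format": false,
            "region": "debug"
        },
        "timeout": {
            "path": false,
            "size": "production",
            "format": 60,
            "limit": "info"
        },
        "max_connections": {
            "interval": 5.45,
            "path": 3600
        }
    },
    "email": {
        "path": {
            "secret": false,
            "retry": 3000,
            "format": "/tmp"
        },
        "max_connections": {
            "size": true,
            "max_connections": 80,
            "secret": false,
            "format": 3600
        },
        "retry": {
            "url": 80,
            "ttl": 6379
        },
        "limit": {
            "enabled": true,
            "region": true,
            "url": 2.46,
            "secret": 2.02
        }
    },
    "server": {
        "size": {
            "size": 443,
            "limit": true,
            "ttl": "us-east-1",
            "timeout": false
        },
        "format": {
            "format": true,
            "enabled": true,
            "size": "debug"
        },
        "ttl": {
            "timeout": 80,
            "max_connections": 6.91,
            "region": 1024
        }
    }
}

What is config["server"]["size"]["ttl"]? "us-east-1"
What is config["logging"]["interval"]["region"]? "debug"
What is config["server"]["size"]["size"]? 443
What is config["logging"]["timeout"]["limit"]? "info"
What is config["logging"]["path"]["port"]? True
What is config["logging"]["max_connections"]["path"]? 3600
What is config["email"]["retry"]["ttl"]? 6379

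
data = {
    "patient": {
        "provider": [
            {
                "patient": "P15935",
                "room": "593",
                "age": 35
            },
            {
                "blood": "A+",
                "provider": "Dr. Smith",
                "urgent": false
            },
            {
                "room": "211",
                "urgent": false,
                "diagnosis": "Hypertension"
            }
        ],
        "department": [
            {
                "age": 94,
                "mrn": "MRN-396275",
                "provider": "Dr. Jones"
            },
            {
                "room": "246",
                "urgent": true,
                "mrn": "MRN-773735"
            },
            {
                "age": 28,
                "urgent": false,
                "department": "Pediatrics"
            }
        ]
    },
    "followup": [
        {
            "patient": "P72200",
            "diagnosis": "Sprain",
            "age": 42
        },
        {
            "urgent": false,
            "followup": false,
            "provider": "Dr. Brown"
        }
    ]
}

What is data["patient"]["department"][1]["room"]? "246"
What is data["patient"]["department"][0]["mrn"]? "MRN-396275"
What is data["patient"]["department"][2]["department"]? "Pediatrics"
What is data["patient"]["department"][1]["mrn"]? "MRN-773735"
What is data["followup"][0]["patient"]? "P72200"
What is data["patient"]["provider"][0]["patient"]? "P15935"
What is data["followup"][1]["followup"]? False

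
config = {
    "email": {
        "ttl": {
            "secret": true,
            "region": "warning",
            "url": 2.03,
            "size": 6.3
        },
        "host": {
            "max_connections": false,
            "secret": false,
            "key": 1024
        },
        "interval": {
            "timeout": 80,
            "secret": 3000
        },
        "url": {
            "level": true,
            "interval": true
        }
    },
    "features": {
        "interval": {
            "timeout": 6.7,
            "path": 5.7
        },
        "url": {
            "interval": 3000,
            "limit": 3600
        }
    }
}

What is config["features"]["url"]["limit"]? 3600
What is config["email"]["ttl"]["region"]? "warning"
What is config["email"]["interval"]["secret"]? 3000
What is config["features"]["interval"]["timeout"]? 6.7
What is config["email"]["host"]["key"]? 1024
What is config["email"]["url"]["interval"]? True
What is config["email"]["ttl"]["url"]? 2.03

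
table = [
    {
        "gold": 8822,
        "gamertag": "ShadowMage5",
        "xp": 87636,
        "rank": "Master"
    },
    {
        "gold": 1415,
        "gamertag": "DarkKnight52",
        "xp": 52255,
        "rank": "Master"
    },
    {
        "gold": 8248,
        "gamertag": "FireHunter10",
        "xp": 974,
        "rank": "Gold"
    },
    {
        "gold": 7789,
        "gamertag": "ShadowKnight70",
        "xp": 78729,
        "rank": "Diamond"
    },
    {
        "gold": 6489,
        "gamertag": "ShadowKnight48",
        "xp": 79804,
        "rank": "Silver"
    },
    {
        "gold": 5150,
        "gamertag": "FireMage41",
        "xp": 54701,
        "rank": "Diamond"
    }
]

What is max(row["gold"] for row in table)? 8822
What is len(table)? 6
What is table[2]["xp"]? 974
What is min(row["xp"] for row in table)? 974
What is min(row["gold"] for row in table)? 1415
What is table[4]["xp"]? 79804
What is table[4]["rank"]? "Silver"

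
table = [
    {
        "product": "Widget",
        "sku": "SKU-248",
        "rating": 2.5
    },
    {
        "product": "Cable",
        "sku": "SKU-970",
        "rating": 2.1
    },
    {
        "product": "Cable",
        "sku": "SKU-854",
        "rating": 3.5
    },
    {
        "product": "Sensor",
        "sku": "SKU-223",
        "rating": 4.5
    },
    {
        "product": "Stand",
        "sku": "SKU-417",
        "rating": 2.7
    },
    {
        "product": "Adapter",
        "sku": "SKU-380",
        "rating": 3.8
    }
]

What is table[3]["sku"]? "SKU-223"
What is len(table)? 6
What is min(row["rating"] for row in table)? 2.1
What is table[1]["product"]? "Cable"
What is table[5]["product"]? "Adapter"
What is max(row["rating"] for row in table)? 4.5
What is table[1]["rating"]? 2.1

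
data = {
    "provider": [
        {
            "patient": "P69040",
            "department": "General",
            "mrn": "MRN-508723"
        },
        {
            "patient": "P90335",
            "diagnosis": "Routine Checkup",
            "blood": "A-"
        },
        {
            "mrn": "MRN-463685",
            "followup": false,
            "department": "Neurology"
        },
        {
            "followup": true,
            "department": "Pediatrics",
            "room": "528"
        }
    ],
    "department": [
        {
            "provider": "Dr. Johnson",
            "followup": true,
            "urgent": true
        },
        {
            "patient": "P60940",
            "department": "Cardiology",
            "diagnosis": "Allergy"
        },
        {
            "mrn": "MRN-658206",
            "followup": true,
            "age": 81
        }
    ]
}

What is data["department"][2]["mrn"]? "MRN-658206"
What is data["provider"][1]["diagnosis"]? "Routine Checkup"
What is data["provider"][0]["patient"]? "P69040"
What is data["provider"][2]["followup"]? False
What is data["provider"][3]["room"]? "528"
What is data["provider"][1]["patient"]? "P90335"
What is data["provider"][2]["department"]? "Neurology"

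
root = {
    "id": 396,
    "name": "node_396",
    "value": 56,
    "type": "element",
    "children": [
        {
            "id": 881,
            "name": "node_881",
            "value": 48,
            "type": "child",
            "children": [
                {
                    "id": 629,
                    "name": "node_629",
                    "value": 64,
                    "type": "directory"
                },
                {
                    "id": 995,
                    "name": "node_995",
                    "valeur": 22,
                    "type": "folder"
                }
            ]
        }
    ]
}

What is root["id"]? 396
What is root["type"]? "element"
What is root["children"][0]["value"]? 48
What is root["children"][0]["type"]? "child"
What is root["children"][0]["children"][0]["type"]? "directory"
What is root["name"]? "node_396"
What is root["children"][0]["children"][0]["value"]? 64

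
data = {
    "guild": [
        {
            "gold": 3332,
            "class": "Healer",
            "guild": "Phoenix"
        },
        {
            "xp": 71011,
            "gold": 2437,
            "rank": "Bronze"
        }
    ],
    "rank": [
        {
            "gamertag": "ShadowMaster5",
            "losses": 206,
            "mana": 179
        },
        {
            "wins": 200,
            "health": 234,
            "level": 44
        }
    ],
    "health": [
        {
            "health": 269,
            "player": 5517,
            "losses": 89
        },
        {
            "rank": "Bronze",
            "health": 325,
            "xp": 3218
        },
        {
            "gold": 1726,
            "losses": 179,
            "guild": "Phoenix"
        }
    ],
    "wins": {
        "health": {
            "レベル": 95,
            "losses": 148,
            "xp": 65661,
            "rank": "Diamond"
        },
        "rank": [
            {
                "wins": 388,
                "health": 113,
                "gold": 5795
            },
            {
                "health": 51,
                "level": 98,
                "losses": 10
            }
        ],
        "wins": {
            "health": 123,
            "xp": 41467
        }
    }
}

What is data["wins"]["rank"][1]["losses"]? 10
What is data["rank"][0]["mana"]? 179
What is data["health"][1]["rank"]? "Bronze"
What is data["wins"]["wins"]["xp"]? 41467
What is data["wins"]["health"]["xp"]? 65661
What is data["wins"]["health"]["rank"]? "Diamond"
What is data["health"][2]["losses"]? 179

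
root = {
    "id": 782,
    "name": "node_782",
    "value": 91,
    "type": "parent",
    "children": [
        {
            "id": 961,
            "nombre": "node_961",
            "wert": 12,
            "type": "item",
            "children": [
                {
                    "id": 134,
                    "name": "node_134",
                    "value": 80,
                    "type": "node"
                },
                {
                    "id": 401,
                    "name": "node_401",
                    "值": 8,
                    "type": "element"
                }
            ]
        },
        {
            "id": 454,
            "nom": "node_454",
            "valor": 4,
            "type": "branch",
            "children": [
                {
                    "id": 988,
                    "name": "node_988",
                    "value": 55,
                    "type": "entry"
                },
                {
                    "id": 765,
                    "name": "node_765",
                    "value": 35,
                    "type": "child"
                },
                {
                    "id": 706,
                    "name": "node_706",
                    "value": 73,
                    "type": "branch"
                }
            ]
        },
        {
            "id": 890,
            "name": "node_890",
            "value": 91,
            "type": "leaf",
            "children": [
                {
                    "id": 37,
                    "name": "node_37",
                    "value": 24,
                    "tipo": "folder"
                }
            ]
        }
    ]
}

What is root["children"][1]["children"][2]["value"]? 73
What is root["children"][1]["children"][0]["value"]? 55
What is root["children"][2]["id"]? 890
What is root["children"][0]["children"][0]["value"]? 80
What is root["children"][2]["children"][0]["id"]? 37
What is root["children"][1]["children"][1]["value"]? 35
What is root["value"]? 91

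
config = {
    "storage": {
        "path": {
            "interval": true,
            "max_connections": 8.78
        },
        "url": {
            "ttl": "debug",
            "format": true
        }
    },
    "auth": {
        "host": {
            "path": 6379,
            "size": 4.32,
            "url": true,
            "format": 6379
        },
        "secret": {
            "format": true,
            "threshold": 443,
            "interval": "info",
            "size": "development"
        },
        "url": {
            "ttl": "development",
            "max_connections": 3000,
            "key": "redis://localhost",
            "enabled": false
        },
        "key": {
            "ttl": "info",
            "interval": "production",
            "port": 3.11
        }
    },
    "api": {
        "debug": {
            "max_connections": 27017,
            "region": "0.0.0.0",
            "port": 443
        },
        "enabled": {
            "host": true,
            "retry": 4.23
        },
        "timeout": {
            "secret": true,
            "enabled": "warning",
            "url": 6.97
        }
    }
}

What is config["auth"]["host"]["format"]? 6379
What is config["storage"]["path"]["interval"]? True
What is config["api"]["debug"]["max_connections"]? 27017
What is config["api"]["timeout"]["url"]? 6.97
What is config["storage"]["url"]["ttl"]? "debug"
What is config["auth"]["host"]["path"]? 6379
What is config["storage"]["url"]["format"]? True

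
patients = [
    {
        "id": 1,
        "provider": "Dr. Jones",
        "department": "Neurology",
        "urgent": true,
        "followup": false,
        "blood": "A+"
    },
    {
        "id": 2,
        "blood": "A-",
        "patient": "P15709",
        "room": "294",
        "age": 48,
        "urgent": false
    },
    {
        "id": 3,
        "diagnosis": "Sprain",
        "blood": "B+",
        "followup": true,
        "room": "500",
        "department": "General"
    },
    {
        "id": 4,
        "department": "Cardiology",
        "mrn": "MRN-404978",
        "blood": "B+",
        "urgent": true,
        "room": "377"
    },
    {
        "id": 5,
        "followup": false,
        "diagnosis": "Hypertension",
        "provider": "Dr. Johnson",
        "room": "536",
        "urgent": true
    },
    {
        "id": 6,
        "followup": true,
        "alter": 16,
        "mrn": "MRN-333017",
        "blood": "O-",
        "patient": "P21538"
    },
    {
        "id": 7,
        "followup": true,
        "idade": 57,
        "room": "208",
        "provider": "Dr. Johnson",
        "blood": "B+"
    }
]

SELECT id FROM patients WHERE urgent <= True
[1, 2, 4, 5]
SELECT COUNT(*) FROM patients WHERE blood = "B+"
3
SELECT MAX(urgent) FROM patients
True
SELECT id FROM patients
[1, 2, 3, 4, 5, 6, 7]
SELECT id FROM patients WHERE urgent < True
[2]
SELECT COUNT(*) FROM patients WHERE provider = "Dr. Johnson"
2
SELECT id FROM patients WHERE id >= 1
[1, 2, 3, 4, 5, 6, 7]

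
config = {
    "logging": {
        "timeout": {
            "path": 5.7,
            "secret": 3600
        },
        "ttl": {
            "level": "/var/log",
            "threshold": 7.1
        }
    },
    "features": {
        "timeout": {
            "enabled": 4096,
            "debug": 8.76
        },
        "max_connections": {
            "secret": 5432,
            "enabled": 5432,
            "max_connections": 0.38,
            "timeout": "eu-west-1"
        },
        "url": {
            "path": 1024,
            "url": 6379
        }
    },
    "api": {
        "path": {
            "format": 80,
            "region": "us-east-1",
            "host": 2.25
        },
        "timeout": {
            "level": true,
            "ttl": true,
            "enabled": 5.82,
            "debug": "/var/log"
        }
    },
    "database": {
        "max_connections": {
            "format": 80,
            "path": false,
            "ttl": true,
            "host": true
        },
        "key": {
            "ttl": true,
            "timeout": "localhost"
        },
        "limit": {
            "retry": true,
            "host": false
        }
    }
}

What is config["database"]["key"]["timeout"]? "localhost"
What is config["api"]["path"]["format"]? 80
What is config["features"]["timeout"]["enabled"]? 4096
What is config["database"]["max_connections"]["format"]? 80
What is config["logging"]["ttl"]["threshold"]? 7.1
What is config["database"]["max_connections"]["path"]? False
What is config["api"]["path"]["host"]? 2.25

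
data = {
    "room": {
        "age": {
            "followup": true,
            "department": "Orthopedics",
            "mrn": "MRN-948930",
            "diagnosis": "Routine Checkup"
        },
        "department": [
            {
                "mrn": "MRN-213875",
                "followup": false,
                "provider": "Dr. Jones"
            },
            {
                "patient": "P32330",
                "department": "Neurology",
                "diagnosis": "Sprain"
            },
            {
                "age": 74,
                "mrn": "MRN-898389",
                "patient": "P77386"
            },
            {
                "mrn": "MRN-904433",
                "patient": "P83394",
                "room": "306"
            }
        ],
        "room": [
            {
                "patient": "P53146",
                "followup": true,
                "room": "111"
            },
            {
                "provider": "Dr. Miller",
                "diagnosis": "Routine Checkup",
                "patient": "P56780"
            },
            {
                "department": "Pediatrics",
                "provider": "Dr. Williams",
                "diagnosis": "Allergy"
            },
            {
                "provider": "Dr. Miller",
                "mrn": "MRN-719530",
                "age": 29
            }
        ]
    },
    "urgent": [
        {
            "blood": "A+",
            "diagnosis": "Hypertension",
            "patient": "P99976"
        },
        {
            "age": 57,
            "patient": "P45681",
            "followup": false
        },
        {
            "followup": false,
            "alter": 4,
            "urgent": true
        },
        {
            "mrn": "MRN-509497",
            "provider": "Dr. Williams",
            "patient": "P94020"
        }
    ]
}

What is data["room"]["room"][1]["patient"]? "P56780"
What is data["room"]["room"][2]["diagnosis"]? "Allergy"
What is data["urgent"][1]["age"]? 57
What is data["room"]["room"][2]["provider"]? "Dr. Williams"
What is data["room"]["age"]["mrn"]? "MRN-948930"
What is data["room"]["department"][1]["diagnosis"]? "Sprain"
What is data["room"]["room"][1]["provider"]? "Dr. Miller"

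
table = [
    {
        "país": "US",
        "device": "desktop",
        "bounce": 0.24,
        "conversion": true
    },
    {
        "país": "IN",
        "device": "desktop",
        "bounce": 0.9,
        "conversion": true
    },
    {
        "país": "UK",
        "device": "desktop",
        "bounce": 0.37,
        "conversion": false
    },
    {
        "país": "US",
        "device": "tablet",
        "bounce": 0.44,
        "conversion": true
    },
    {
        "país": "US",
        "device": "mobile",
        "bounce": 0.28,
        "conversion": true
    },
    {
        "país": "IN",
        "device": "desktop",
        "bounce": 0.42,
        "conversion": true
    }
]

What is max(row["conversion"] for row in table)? True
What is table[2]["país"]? "UK"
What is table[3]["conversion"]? True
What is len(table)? 6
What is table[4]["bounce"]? 0.28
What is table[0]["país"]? "US"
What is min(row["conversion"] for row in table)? False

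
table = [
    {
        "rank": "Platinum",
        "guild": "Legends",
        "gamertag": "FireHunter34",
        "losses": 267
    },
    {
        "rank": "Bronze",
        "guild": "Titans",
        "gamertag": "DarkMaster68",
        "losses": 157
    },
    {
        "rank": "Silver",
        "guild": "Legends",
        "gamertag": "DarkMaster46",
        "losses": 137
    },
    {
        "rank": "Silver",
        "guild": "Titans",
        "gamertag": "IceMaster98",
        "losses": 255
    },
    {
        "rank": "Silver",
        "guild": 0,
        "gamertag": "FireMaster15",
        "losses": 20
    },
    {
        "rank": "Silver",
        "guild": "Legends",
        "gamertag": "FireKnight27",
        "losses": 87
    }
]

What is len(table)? 6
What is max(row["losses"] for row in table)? 267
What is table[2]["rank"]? "Silver"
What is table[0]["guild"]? "Legends"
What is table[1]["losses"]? 157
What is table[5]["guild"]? "Legends"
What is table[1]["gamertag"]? "DarkMaster68"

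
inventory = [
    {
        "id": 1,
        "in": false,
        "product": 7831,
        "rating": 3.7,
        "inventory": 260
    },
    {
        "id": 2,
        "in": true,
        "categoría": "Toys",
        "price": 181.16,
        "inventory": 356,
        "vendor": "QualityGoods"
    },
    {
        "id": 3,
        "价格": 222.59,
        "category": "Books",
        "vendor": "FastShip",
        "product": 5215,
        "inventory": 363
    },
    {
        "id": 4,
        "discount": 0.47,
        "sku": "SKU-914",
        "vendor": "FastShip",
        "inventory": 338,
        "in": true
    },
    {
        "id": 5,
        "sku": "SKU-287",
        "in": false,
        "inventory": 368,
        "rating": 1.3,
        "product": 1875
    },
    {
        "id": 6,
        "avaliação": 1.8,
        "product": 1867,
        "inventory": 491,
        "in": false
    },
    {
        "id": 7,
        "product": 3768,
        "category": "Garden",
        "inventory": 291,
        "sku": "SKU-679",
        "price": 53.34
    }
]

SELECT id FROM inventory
[1, 2, 3, 4, 5, 6, 7]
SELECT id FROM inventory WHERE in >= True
[2, 4]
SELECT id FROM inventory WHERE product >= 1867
[1, 3, 5, 6, 7]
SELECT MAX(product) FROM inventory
7831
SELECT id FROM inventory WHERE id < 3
[1, 2]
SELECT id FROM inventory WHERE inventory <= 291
[1, 7]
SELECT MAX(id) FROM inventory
7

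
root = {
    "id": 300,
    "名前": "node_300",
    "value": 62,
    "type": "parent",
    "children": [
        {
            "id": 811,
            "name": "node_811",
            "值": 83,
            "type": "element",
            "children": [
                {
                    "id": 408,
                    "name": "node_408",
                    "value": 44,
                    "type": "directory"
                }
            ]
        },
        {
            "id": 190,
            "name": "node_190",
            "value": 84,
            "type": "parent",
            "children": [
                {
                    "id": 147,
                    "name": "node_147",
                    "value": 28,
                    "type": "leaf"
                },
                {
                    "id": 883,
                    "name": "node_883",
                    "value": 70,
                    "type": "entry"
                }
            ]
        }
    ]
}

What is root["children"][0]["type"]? "element"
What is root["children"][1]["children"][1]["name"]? "node_883"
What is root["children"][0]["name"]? "node_811"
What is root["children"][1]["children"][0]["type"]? "leaf"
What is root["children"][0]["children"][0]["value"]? 44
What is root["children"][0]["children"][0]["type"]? "directory"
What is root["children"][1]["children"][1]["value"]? 70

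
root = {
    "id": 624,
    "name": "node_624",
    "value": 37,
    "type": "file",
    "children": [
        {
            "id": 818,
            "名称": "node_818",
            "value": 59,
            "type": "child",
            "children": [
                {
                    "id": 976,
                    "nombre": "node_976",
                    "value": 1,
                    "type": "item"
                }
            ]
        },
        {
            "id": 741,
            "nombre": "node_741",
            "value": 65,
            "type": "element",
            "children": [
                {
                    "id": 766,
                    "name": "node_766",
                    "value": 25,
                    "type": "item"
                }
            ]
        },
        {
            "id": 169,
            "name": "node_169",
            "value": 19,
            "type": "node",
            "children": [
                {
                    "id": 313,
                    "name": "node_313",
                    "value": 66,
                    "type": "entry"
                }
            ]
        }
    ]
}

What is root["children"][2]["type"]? "node"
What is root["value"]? 37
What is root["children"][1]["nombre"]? "node_741"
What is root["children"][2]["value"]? 19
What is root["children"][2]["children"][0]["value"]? 66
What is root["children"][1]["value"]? 65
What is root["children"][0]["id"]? 818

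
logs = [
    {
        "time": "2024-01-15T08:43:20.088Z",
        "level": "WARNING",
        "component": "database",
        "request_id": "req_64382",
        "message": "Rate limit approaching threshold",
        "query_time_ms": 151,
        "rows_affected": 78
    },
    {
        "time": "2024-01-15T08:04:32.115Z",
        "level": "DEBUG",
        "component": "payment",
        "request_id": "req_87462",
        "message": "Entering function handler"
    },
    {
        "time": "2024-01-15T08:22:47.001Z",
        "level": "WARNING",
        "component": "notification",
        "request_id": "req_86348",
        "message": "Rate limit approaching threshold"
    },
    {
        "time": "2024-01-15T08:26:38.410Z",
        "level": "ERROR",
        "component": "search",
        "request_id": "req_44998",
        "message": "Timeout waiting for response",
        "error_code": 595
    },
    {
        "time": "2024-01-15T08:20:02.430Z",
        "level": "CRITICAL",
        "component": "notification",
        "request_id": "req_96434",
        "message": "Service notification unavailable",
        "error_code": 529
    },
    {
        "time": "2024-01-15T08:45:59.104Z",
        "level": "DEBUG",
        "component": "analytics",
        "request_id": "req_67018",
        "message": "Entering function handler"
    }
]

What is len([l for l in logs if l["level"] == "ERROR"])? 1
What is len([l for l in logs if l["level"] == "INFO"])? 0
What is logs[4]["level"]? "CRITICAL"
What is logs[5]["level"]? "DEBUG"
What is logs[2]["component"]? "notification"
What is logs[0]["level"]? "WARNING"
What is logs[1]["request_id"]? "req_87462"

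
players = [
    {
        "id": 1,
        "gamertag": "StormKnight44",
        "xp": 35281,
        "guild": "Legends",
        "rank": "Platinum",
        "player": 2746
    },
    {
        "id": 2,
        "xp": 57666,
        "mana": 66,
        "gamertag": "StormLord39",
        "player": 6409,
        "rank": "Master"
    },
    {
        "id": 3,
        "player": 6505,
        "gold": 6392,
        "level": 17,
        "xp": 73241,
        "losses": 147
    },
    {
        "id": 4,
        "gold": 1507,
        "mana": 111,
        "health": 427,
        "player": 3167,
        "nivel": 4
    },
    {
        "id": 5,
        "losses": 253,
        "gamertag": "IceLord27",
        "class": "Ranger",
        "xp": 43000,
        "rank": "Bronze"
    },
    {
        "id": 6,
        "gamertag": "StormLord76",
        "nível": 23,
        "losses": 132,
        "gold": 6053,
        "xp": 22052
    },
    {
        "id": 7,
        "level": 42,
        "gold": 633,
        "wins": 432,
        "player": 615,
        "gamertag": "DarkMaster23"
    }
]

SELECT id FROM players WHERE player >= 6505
[3]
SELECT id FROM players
[1, 2, 3, 4, 5, 6, 7]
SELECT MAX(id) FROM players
7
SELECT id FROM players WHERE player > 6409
[3]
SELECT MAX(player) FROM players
6505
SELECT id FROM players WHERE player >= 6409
[2, 3]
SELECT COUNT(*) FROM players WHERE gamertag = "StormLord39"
1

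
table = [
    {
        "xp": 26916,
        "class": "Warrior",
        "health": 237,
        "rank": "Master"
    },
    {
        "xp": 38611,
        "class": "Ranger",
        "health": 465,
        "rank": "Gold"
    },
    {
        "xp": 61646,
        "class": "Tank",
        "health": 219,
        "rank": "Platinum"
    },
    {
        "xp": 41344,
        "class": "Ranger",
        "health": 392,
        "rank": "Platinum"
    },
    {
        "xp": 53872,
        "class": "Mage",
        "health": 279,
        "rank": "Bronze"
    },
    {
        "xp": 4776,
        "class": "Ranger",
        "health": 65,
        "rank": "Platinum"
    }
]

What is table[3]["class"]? "Ranger"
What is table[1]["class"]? "Ranger"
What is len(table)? 6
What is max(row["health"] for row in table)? 465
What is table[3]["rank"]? "Platinum"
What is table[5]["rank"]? "Platinum"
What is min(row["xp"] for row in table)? 4776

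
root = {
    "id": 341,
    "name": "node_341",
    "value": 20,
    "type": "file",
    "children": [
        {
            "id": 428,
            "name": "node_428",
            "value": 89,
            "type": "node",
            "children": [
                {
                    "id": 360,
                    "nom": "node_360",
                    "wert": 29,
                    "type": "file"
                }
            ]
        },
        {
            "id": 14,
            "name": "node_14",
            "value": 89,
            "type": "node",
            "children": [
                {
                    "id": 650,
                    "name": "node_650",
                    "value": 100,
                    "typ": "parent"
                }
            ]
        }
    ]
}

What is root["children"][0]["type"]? "node"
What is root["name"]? "node_341"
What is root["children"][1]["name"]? "node_14"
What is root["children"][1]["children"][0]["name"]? "node_650"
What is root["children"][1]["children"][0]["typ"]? "parent"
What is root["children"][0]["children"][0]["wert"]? 29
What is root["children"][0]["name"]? "node_428"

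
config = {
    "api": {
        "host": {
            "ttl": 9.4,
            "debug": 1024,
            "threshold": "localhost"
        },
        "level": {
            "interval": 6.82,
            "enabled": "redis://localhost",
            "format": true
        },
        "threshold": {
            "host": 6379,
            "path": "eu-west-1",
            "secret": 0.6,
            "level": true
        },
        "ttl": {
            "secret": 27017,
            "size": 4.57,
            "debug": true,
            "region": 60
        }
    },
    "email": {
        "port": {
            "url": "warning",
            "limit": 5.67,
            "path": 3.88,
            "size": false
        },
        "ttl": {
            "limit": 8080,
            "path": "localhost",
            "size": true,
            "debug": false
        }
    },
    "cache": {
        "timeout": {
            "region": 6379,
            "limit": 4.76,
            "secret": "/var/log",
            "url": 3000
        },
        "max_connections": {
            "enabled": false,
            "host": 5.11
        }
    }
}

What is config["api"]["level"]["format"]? True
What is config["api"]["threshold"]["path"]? "eu-west-1"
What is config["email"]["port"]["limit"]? 5.67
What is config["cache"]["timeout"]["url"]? 3000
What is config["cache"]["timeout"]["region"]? 6379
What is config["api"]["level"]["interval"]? 6.82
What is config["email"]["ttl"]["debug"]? False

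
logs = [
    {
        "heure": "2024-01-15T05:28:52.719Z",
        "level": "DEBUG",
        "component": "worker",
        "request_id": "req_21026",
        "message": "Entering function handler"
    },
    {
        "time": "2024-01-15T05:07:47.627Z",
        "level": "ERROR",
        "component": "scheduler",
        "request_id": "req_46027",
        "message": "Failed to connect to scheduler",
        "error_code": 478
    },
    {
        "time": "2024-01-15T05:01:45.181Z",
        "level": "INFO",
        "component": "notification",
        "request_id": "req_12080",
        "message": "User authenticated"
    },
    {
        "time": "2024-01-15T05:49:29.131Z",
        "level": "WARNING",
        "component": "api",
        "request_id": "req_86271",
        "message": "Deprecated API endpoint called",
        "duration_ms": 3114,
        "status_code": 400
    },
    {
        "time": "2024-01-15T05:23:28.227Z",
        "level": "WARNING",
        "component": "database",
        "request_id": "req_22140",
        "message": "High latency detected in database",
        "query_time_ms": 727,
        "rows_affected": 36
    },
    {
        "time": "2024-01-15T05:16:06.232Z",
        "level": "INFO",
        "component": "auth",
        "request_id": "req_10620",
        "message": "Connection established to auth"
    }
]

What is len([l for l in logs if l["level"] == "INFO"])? 2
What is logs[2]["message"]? "User authenticated"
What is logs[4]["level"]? "WARNING"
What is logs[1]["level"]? "ERROR"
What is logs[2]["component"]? "notification"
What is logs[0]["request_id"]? "req_21026"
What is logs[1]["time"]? "2024-01-15T05:07:47.627Z"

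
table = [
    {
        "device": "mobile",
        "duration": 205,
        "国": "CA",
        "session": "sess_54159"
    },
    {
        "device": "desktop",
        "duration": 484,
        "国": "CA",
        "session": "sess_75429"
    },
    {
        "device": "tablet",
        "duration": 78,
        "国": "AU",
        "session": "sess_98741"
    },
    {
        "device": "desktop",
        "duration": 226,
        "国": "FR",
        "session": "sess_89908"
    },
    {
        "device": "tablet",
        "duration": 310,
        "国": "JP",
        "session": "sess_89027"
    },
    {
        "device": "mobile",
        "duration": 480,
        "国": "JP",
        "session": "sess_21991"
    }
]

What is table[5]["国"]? "JP"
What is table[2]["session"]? "sess_98741"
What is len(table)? 6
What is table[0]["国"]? "CA"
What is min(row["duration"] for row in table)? 78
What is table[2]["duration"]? 78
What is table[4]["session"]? "sess_89027"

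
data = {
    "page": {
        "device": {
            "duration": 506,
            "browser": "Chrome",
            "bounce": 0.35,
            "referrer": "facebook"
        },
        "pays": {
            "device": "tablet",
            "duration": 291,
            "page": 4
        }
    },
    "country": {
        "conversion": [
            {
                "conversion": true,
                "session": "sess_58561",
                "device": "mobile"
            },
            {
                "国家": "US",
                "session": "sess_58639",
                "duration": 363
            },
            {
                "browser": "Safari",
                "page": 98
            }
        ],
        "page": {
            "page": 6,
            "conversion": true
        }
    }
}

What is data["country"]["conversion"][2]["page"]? 98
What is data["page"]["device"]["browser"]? "Chrome"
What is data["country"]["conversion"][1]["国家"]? "US"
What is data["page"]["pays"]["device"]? "tablet"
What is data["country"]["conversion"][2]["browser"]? "Safari"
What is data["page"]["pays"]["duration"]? 291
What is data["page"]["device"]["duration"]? 506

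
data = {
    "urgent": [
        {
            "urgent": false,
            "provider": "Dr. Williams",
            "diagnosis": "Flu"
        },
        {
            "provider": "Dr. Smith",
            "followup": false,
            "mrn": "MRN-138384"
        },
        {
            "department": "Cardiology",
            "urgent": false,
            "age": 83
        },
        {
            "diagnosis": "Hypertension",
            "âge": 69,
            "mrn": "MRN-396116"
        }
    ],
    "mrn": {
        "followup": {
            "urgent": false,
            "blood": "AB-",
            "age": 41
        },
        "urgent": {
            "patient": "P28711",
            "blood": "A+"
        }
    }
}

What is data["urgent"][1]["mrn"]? "MRN-138384"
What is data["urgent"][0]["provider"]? "Dr. Williams"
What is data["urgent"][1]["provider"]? "Dr. Smith"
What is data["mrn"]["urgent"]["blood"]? "A+"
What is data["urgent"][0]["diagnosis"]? "Flu"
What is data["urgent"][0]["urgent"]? False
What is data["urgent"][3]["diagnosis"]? "Hypertension"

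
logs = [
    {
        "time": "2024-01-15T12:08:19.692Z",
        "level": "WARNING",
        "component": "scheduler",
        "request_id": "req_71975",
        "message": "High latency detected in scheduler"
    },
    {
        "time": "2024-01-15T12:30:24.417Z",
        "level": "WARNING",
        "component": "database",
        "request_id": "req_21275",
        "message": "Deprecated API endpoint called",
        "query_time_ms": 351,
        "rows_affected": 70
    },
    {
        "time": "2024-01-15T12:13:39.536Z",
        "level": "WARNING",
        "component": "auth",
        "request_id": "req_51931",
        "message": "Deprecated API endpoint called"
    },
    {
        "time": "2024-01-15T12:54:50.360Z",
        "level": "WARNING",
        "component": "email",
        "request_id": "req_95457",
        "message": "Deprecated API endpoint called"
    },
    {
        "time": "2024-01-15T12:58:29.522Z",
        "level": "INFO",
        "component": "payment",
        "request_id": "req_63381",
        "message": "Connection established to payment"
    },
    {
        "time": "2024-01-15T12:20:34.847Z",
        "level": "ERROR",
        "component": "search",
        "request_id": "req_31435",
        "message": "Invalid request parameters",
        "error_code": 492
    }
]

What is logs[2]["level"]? "WARNING"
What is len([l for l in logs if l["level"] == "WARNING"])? 4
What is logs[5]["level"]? "ERROR"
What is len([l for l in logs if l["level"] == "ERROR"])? 1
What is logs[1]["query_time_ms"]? 351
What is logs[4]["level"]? "INFO"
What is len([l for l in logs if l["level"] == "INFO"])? 1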